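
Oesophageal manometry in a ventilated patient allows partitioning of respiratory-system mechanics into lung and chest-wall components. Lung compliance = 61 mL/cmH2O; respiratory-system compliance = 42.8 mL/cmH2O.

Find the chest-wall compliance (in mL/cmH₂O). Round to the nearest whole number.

1/Ccw = 1/Crs − 1/CL.
1/Ccw = 1/42.8 − 1/61 = 0.006971.
Ccw = 143.45 mL/cmH2O.

143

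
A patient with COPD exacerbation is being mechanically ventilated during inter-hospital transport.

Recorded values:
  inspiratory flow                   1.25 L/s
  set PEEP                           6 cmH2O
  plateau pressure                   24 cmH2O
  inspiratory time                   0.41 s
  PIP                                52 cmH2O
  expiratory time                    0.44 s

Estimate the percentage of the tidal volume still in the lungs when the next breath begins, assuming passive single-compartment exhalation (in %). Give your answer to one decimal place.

Vt = flow × Ti = 1.25 L/s × 0.41 s × 1000 mL/L = 512.5 mL.
R = (PIP − Pplat)/V̇ = (52 − 24) / 1.25 = 28.0/1.25 = 22.4 cmH2O·s/L.
C = Vt/(Pplat − PEEP) = 512.5 / (24 − 6) = 512.5/18.0 = 28.472 mL/cmH2O.
τ = R × C = 22.4 × 0.02847 L/cmH2O = 0.6377 s.
Fraction remaining at end-expiration = e^(−Te/τ) = e^(−0.44/0.6377) = 0.5016 → 50.16%.

50.2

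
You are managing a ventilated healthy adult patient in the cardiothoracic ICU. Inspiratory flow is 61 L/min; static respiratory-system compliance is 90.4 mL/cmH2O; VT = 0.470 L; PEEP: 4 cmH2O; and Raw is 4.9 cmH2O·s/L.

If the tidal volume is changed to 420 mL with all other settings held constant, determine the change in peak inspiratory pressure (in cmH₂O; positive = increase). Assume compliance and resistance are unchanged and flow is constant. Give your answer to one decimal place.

PIP = Vt/C + R·V̇ + PEEP (constant-flow equation of motion).
Only the elastic term changes: ΔPIP = ΔVt / C = (420 − 470) / 90.4 = -0.5531 cmH2O.

-0.6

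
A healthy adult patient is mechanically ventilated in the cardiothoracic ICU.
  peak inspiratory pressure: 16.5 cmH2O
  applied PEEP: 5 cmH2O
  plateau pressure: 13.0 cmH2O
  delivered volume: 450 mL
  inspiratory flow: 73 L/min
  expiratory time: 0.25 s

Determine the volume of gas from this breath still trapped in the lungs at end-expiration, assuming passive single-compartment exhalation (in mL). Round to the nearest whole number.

96

Flow: 73 L/min ÷ 60 = 1.2167 L/s.
R = (PIP − Pplat)/V̇ = (16.5 − 13.0) / 1.2167 = 3.5/1.2167 = 2.877 cmH2O·s/L.
C = Vt/(Pplat − PEEP) = 450.0 / (13.0 − 5) = 450.0/8.0 = 56.25 mL/cmH2O.
τ = R × C = 2.877 × 0.05625 L/cmH2O = 0.1618 s.
Fraction remaining = e^(−Te/τ) = e^(−0.25/0.1618) = 0.2133.
Trapped volume = 450.0 × 0.2133 = 95.985 mL.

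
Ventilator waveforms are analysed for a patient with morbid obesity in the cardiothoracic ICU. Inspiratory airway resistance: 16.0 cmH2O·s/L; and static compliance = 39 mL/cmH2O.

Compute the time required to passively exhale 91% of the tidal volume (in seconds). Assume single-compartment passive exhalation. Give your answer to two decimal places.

1.50

τ = R × C = 16.0 × 39 mL/cmH2O = 16.0 × 0.039 L/cmH2O = 0.624 s.
Exhaled fraction f = 1 − e^(−t/τ) → t = −τ·ln(1 − f) = −0.624·ln(0.09) = 1.503 s.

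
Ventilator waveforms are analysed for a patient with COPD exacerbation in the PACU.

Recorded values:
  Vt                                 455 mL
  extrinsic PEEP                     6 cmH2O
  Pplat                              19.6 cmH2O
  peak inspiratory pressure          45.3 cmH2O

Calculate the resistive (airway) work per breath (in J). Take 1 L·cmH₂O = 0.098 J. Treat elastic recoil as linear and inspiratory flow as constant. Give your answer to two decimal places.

With constant inspiratory flow the resistive pressure is constant at PIP − Pplat = 45.3 − 19.6 = 25.7 cmH2O, so resistive work = 25.7 × 0.455 = 11.694 L·cmH2O.
× 0.098 J/(L·cmH2O) → 1.146 J.

1.15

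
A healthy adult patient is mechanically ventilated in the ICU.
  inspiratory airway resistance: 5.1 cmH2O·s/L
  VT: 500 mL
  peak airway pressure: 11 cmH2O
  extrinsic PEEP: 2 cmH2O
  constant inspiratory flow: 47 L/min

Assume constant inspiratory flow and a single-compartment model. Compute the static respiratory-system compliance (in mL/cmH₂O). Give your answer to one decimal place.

99.9

Flow: 47 L/min ÷ 60 = 0.7833 L/s.
Equation of motion (constant flow): PIP = Vt/C + R·V̇ + PEEP.
Vt/C = PIP − R·V̇ − PEEP = 11 − 5.1×0.7833 − 2 = 11 − 3.995 − 2 = 5.005 cmH2O.
C = Vt / 5.005 = 500 / 5.005 = 99.9 mL/cmH2O.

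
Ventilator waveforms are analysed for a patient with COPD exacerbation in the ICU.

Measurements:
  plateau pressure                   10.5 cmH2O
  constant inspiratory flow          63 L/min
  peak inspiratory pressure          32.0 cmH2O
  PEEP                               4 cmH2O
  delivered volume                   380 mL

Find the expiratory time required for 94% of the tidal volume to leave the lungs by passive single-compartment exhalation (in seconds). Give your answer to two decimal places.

3.37

Flow: 63 L/min ÷ 60 = 1.05 L/s.
R = (PIP − Pplat)/V̇ = (32.0 − 10.5) / 1.05 = 21.5/1.05 = 20.476 cmH2O·s/L.
C = Vt/(Pplat − PEEP) = 380.0 / (10.5 − 4) = 380.0/6.5 = 58.462 mL/cmH2O.
τ = R × C = 20.476 × 0.05846 L/cmH2O = 1.197 s.
t = −τ·ln(1 − 0.94) = −1.197·ln(0.06) = 3.368 s.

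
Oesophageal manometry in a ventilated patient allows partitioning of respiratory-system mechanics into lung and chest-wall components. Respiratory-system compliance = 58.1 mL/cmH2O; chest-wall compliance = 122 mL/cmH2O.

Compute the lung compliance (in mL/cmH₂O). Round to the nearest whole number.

1/CL = 1/Crs − 1/Ccw.
1/CL = 1/58.1 − 1/122 = 0.009015.
CL = 110.93 mL/cmH2O.

111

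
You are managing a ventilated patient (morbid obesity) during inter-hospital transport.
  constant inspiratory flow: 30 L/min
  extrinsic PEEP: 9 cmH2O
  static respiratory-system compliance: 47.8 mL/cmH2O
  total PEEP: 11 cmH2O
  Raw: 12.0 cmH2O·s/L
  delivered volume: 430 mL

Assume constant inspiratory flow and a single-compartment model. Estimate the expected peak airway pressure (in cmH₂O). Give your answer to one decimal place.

Flow: 30 L/min ÷ 60 = 0.5 L/s.
Total PEEP = 11 cmH2O (set 9 + intrinsic 2); this is the baseline alveolar pressure.
Equation of motion (constant flow): PIP = Vt/C + R·V̇ + PEEP.
PIP = 430/47.8 + 12.0×0.5 + 11 = 8.996 + 6.0 + 11 = 25.996 cmH2O.

26.0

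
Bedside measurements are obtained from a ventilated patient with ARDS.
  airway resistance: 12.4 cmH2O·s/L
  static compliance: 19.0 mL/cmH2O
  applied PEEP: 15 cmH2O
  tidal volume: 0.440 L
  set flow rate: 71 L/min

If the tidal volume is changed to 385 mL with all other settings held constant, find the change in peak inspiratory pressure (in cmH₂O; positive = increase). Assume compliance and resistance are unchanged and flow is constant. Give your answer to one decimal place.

PIP = Vt/C + R·V̇ + PEEP (constant-flow equation of motion).
Only the elastic term changes: ΔPIP = ΔVt / C = (385 − 440) / 19.0 = -2.895 cmH2O.

-2.9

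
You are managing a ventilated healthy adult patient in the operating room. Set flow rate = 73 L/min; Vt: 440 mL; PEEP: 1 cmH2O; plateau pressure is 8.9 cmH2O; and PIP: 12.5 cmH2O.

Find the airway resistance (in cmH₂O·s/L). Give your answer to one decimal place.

Flow: 73 L/min ÷ 60 = 1.2167 L/s.
Raw = (PIP − Pplat) / flow = (12.5 − 8.9) / 1.2167 = 3.6 / 1.2167 = 2.959 cmH2O·s/L.

3.0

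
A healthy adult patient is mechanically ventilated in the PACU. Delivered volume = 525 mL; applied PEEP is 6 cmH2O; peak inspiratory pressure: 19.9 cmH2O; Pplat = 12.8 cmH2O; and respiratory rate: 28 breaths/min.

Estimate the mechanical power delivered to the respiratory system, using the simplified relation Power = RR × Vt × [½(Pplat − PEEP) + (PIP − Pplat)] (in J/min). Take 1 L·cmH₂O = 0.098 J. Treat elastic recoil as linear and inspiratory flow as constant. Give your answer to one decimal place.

15.1

Per-breath work = Vt × [½(Pplat−PEEP) + (PIP−Pplat)] = 0.525 × [0.5×6.8 + 7.1] = 0.525 × 10.5 = 5.513 L·cmH2O.
Power = 28 × 5.513 = 154.36 L·cmH2O/min.
× 0.098 J/(L·cmH2O) → 15.127 J/min.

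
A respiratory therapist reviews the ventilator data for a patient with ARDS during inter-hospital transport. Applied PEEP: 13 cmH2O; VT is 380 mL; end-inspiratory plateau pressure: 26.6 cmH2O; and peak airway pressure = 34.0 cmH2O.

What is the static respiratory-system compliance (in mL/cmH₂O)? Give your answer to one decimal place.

Cstat = Vt / (Pplat − PEEP) = 380 / (26.6 − 13) = 380 / 13.6 = 27.941 mL/cmH2O.

27.9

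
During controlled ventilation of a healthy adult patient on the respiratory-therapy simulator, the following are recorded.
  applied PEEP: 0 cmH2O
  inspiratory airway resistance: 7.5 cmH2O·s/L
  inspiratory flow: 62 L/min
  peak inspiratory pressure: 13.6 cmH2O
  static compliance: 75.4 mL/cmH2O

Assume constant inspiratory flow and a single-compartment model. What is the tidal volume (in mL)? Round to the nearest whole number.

441

Flow: 62 L/min ÷ 60 = 1.0333 L/s.
Equation of motion (constant flow): PIP = Vt/C + R·V̇ + PEEP.
Vt/C = PIP − R·V̇ − PEEP = 13.6 − 7.75 − 0 = 5.85 cmH2O.
Vt = C × 5.85 = 75.4 × 5.85 = 441.09 mL.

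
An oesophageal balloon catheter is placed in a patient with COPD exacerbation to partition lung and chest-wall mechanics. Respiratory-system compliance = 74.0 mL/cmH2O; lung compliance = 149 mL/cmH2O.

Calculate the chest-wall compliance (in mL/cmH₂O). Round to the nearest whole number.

147

1/Ccw = 1/Crs − 1/CL.
1/Ccw = 1/74.0 − 1/149 = 0.006802.
Ccw = 147.02 mL/cmH2O.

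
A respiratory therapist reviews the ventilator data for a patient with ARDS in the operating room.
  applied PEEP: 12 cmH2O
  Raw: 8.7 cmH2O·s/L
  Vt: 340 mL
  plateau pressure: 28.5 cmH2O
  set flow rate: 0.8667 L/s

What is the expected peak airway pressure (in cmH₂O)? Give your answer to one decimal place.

PIP = Pplat + Raw × flow = 28.5 + 8.7 × 0.8667 = 28.5 + 7.54 = 36.04 cmH2O.

36.0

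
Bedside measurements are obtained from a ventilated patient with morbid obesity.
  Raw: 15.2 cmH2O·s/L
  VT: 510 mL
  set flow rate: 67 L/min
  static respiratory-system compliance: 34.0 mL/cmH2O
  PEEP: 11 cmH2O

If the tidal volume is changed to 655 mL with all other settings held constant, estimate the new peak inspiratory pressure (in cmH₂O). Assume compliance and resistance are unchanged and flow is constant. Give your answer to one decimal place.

47.2

Flow: 67 L/min ÷ 60 = 1.1167 L/s.
PIP = Vt/C + R·V̇ + PEEP (constant-flow equation of motion).
Only the elastic term changes: ΔPIP = ΔVt / C = (655 − 510) / 34.0 = 4.265 cmH2O.
Original PIP = 510/34.0 + 15.2×1.1167 + 11 = 42.974 cmH2O; new PIP = 42.974 + (4.265) = 47.239 cmH2O.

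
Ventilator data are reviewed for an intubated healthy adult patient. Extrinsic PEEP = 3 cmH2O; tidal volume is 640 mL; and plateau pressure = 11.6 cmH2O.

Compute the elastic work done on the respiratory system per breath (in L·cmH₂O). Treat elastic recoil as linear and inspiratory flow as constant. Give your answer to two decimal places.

2.75

Elastic work ≈ ½ × (Pplat − PEEP) × Vt = 0.5 × (11.6 − 3) × 0.640 L = 0.5 × 8.6 × 0.640 = 2.752 L·cmH2O.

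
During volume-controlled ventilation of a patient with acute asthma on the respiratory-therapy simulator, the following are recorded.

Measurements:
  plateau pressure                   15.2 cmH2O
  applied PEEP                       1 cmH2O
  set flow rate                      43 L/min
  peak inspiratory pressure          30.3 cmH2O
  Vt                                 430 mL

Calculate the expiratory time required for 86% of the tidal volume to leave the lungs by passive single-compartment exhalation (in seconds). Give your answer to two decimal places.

1.25

Flow: 43 L/min ÷ 60 = 0.7167 L/s.
R = (PIP − Pplat)/V̇ = (30.3 − 15.2) / 0.7167 = 15.1/0.7167 = 21.069 cmH2O·s/L.
C = Vt/(Pplat − PEEP) = 430.0 / (15.2 − 1) = 430.0/14.2 = 30.282 mL/cmH2O.
τ = R × C = 21.069 × 0.03028 L/cmH2O = 0.638 s.
t = −τ·ln(1 − 0.86) = −0.638·ln(0.14) = 1.254 s.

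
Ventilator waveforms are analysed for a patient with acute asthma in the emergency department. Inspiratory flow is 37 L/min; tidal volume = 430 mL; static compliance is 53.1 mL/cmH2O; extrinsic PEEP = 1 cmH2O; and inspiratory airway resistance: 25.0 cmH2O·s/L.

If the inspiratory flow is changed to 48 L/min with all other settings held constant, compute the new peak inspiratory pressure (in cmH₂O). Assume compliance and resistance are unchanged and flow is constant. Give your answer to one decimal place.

29.1

Flow: 37 L/min ÷ 60 = 0.6167 L/s.
New flow: 48 L/min ÷ 60 = 0.8 L/s.
PIP = Vt/C + R·V̇ + PEEP (constant-flow equation of motion).
Only the resistive term changes: ΔPIP = R × ΔV̇ = 25.0 × (0.8 − 0.6167) = 25.0 × 0.1833 = 4.583 cmH2O.
Original PIP = 430/53.1 + 25.0×0.6167 + 1 = 24.515 cmH2O; new PIP = 24.515 + (4.583) = 29.098 cmH2O.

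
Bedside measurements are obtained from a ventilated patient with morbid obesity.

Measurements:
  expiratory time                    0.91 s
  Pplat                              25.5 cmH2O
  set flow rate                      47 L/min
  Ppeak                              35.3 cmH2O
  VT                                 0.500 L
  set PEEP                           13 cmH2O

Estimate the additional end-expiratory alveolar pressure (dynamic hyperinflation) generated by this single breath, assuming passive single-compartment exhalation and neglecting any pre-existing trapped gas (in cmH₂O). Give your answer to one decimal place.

Flow: 47 L/min ÷ 60 = 0.7833 L/s.
R = (PIP − Pplat)/V̇ = (35.3 − 25.5) / 0.7833 = 9.8/0.7833 = 12.511 cmH2O·s/L.
C = Vt/(Pplat − PEEP) = 500.0 / (25.5 − 13) = 500.0/12.5 = 40.0 mL/cmH2O.
τ = R × C = 12.511 × 0.04 L/cmH2O = 0.5004 s.
Fraction remaining = e^(−Te/τ) = e^(−0.91/0.5004) = 0.1623; trapped volume = 500.0 × 0.1623 = 81.15 mL.
Additional alveolar pressure from trapping ≈ V_trapped / C = 81.15 / 40.0 = 2.029 cmH2O.

2.0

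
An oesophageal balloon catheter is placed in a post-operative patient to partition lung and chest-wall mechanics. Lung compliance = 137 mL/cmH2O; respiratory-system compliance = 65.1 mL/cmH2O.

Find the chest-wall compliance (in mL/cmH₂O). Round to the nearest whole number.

124

1/Ccw = 1/Crs − 1/CL.
1/Ccw = 1/65.1 − 1/137 = 0.008062.
Ccw = 124.04 mL/cmH2O.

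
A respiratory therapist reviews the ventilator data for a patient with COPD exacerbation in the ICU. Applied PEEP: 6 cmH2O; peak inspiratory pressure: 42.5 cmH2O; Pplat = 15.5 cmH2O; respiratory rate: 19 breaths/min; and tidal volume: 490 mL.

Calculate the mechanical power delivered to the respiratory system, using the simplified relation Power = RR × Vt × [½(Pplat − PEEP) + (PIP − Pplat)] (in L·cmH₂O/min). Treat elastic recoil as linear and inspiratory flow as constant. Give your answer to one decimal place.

Per-breath work = Vt × [½(Pplat−PEEP) + (PIP−Pplat)] = 0.490 × [0.5×9.5 + 27.0] = 0.490 × 31.75 = 15.558 L·cmH2O.
Power = 19 × 15.558 = 295.6 L·cmH2O/min.

295.6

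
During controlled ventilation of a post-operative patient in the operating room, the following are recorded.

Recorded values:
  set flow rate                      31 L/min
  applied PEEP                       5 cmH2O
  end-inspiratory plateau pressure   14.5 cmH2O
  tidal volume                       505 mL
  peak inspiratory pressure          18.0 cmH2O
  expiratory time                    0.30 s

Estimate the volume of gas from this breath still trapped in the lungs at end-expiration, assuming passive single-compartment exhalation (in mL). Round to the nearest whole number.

220

Flow: 31 L/min ÷ 60 = 0.5167 L/s.
R = (PIP − Pplat)/V̇ = (18.0 − 14.5) / 0.5167 = 3.5/0.5167 = 6.774 cmH2O·s/L.
C = Vt/(Pplat − PEEP) = 505.0 / (14.5 − 5) = 505.0/9.5 = 53.158 mL/cmH2O.
τ = R × C = 6.774 × 0.05316 L/cmH2O = 0.3601 s.
Fraction remaining = e^(−Te/τ) = e^(−0.30/0.3601) = 0.4347.
Trapped volume = 505.0 × 0.4347 = 219.52 mL.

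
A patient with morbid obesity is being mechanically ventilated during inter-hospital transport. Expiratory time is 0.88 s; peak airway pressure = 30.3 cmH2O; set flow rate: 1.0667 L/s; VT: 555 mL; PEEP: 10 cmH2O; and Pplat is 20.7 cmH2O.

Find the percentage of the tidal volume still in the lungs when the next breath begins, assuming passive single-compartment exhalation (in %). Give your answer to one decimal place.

15.2

R = (PIP − Pplat)/V̇ = (30.3 − 20.7) / 1.0667 = 9.6/1.0667 = 9.0 cmH2O·s/L.
C = Vt/(Pplat − PEEP) = 555.0 / (20.7 − 10) = 555.0/10.7 = 51.869 mL/cmH2O.
τ = R × C = 9.0 × 0.05187 L/cmH2O = 0.4668 s.
Fraction remaining at end-expiration = e^(−Te/τ) = e^(−0.88/0.4668) = 0.1518 → 15.18%.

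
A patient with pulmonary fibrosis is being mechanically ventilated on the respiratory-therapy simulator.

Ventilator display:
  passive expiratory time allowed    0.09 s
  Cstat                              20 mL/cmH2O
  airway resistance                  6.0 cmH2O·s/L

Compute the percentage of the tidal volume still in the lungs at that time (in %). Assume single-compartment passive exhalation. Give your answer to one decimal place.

47.2

τ = R × C = 6.0 × 20 mL/cmH2O = 6.0 × 0.020 L/cmH2O = 0.12 s.
Passive exhalation: V(t)/V₀ = e^(−t/τ) = e^(−0.09/0.12) = 0.4724.
Fraction remaining = 0.4724 → 47.24%.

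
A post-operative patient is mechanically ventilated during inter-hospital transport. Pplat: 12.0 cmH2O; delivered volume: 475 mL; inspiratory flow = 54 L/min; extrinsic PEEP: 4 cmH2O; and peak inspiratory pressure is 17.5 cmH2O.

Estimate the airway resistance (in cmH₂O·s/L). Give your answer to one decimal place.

6.1

Flow: 54 L/min ÷ 60 = 0.9 L/s.
Raw = (PIP − Pplat) / flow = (17.5 − 12.0) / 0.9 = 5.5 / 0.9 = 6.111 cmH2O·s/L.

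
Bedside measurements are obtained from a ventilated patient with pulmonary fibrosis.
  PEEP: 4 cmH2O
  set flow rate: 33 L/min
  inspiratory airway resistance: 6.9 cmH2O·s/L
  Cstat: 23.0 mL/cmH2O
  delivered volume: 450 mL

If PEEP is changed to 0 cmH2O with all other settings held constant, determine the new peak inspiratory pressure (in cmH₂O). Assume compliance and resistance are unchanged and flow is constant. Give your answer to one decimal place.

Flow: 33 L/min ÷ 60 = 0.55 L/s.
PIP = Vt/C + R·V̇ + PEEP (constant-flow equation of motion).
Only the baseline term changes: ΔPIP = ΔPEEP = 0 − 4 = -4.0 cmH2O.
Original PIP = 450/23.0 + 6.9×0.55 + 4 = 27.36 cmH2O; new PIP = 27.36 + (-4.0) = 23.36 cmH2O.

23.4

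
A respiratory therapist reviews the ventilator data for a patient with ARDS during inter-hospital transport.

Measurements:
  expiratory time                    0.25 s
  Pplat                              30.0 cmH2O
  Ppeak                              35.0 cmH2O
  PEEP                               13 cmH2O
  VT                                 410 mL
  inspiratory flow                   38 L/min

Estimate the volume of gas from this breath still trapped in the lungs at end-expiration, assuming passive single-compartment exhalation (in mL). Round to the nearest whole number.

Flow: 38 L/min ÷ 60 = 0.6333 L/s.
R = (PIP − Pplat)/V̇ = (35.0 − 30.0) / 0.6333 = 5.0/0.6333 = 7.895 cmH2O·s/L.
C = Vt/(Pplat − PEEP) = 410.0 / (30.0 − 13) = 410.0/17.0 = 24.118 mL/cmH2O.
τ = R × C = 7.895 × 0.02412 L/cmH2O = 0.1904 s.
Fraction remaining = e^(−Te/τ) = e^(−0.25/0.1904) = 0.269.
Trapped volume = 410.0 × 0.269 = 110.29 mL.

110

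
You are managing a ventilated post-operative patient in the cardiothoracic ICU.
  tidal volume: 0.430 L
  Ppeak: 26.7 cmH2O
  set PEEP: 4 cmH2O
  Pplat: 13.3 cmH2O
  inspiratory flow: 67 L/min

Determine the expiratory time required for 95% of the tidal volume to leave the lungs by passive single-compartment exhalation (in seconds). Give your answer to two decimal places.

1.66

Flow: 67 L/min ÷ 60 = 1.1167 L/s.
R = (PIP − Pplat)/V̇ = (26.7 − 13.3) / 1.1167 = 13.4/1.1167 = 12.0 cmH2O·s/L.
C = Vt/(Pplat − PEEP) = 430.0 / (13.3 − 4) = 430.0/9.3 = 46.237 mL/cmH2O.
τ = R × C = 12.0 × 0.04624 L/cmH2O = 0.5549 s.
t = −τ·ln(1 − 0.95) = −0.5549·ln(0.05) = 1.662 s.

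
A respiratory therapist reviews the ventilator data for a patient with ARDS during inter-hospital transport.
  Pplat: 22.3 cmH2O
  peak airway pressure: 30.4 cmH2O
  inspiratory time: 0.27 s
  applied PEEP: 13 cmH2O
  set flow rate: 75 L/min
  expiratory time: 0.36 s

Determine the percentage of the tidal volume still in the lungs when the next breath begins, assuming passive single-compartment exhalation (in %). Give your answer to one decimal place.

21.6

Flow: 75 L/min ÷ 60 = 1.25 L/s.
Vt = flow × Ti = 1.25 L/s × 0.27 s × 1000 mL/L = 337.5 mL.
R = (PIP − Pplat)/V̇ = (30.4 − 22.3) / 1.25 = 8.1/1.25 = 6.48 cmH2O·s/L.
C = Vt/(Pplat − PEEP) = 337.5 / (22.3 − 13) = 337.5/9.3 = 36.29 mL/cmH2O.
τ = R × C = 6.48 × 0.03629 L/cmH2O = 0.2352 s.
Fraction remaining at end-expiration = e^(−Te/τ) = e^(−0.36/0.2352) = 0.2164 → 21.64%.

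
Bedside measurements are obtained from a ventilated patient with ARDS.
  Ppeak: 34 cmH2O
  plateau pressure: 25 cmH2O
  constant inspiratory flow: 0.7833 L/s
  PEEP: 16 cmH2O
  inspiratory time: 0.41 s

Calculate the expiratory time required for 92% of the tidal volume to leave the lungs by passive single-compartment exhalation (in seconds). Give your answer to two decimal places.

1.04

Vt = flow × Ti = 0.7833 L/s × 0.41 s × 1000 mL/L = 321.15 mL.
R = (PIP − Pplat)/V̇ = (34 − 25) / 0.7833 = 9.0/0.7833 = 11.49 cmH2O·s/L.
C = Vt/(Pplat − PEEP) = 321.15 / (25 − 16) = 321.15/9.0 = 35.683 mL/cmH2O.
τ = R × C = 11.49 × 0.03568 L/cmH2O = 0.41 s.
t = −τ·ln(1 − 0.92) = −0.41·ln(0.08) = 1.036 s.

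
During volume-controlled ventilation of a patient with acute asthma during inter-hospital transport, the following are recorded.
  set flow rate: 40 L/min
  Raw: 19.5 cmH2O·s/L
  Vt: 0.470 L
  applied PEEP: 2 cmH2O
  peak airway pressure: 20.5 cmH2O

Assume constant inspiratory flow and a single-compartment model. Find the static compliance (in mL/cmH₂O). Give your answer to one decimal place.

85.5

Flow: 40 L/min ÷ 60 = 0.6667 L/s.
Equation of motion (constant flow): PIP = Vt/C + R·V̇ + PEEP.
Vt/C = PIP − R·V̇ − PEEP = 20.5 − 19.5×0.6667 − 2 = 20.5 − 13.001 − 2 = 5.499 cmH2O.
C = Vt / 5.499 = 470 / 5.499 = 85.47 mL/cmH2O.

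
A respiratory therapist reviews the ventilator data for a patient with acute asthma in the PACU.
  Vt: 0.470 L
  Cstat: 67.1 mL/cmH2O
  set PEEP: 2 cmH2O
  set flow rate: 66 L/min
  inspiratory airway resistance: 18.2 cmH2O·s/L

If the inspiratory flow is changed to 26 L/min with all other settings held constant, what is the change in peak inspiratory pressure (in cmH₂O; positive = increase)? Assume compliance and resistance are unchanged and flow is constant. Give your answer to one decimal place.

-12.1

Flow: 66 L/min ÷ 60 = 1.1 L/s.
New flow: 26 L/min ÷ 60 = 0.4333 L/s.
PIP = Vt/C + R·V̇ + PEEP (constant-flow equation of motion).
Only the resistive term changes: ΔPIP = R × ΔV̇ = 18.2 × (0.4333 − 1.1) = 18.2 × -0.6667 = -12.134 cmH2O.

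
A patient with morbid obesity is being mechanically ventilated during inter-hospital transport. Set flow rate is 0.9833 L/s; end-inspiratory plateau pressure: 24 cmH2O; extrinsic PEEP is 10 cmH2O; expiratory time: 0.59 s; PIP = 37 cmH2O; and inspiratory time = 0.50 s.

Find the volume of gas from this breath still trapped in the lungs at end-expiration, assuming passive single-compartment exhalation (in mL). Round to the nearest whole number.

Vt = flow × Ti = 0.9833 L/s × 0.50 s × 1000 mL/L = 491.65 mL.
R = (PIP − Pplat)/V̇ = (37 − 24) / 0.9833 = 13.0/0.9833 = 13.221 cmH2O·s/L.
C = Vt/(Pplat − PEEP) = 491.65 / (24 − 10) = 491.65/14.0 = 35.118 mL/cmH2O.
τ = R × C = 13.221 × 0.03512 L/cmH2O = 0.4643 s.
Fraction remaining = e^(−Te/τ) = e^(−0.59/0.4643) = 0.2806.
Trapped volume = 491.65 × 0.2806 = 137.96 mL.

138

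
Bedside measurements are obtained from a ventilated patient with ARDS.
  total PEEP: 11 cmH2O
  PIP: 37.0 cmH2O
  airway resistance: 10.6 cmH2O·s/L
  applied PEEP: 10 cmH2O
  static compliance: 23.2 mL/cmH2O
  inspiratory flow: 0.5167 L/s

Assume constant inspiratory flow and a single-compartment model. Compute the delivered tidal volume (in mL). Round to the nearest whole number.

Total PEEP = 11 cmH2O (set 10 + intrinsic 1); this is the baseline alveolar pressure.
Equation of motion (constant flow): PIP = Vt/C + R·V̇ + PEEP.
Vt/C = PIP − R·V̇ − PEEP = 37.0 − 5.477 − 11 = 20.523 cmH2O.
Vt = C × 20.523 = 23.2 × 20.523 = 476.13 mL.

476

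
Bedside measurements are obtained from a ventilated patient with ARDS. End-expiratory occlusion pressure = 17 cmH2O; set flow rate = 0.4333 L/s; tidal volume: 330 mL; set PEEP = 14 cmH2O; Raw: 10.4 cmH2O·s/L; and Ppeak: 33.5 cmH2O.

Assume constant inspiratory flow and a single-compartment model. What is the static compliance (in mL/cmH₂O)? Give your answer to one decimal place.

27.5

Total PEEP = 17 cmH2O (set 14 + intrinsic 3); this is the baseline alveolar pressure.
Equation of motion (constant flow): PIP = Vt/C + R·V̇ + PEEP.
Vt/C = PIP − R·V̇ − PEEP = 33.5 − 10.4×0.4333 − 17 = 33.5 − 4.506 − 17 = 11.994 cmH2O.
C = Vt / 11.994 = 330 / 11.994 = 27.514 mL/cmH2O.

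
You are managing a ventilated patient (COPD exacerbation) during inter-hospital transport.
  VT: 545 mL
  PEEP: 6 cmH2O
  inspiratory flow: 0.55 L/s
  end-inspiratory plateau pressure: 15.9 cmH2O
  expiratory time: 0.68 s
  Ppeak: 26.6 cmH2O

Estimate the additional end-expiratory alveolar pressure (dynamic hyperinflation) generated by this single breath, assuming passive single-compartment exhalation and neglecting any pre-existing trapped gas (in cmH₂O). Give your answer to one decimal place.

5.2

R = (PIP − Pplat)/V̇ = (26.6 − 15.9) / 0.55 = 10.7/0.55 = 19.455 cmH2O·s/L.
C = Vt/(Pplat − PEEP) = 545.0 / (15.9 − 6) = 545.0/9.9 = 55.051 mL/cmH2O.
τ = R × C = 19.455 × 0.05505 L/cmH2O = 1.071 s.
Fraction remaining = e^(−Te/τ) = e^(−0.68/1.071) = 0.53; trapped volume = 545.0 × 0.53 = 288.85 mL.
Additional alveolar pressure from trapping ≈ V_trapped / C = 288.85 / 55.051 = 5.247 cmH2O.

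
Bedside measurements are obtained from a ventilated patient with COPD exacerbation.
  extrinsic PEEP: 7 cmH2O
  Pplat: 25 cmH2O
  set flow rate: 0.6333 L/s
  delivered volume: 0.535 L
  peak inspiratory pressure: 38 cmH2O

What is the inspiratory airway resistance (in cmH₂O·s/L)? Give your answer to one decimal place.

Raw = (PIP − Pplat) / flow = (38 − 25) / 0.6333 = 13.0 / 0.6333 = 20.527 cmH2O·s/L.

20.5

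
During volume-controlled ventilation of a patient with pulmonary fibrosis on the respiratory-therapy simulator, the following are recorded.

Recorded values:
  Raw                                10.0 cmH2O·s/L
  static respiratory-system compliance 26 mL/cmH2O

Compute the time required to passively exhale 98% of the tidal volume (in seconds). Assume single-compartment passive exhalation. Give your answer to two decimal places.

1.02

τ = R × C = 10.0 × 26 mL/cmH2O = 10.0 × 0.026 L/cmH2O = 0.26 s.
Exhaled fraction f = 1 − e^(−t/τ) → t = −τ·ln(1 − f) = −0.26·ln(0.02) = 1.017 s.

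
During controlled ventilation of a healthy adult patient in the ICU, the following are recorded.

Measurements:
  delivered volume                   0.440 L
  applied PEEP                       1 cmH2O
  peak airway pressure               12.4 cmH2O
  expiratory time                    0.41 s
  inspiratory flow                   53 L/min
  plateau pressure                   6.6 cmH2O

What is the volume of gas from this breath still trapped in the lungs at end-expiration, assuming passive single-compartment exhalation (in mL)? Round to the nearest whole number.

Flow: 53 L/min ÷ 60 = 0.8833 L/s.
R = (PIP − Pplat)/V̇ = (12.4 − 6.6) / 0.8833 = 5.8/0.8833 = 6.566 cmH2O·s/L.
C = Vt/(Pplat − PEEP) = 440.0 / (6.6 − 1) = 440.0/5.6 = 78.571 mL/cmH2O.
τ = R × C = 6.566 × 0.07857 L/cmH2O = 0.5159 s.
Fraction remaining = e^(−Te/τ) = e^(−0.41/0.5159) = 0.4517.
Trapped volume = 440.0 × 0.4517 = 198.75 mL.

199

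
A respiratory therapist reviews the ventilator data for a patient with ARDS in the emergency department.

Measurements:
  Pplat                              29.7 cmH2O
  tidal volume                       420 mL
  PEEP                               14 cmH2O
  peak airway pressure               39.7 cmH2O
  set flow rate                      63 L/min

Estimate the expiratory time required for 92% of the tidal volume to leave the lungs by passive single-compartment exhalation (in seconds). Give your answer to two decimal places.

Flow: 63 L/min ÷ 60 = 1.05 L/s.
R = (PIP − Pplat)/V̇ = (39.7 − 29.7) / 1.05 = 10.0/1.05 = 9.524 cmH2O·s/L.
C = Vt/(Pplat − PEEP) = 420.0 / (29.7 − 14) = 420.0/15.7 = 26.752 mL/cmH2O.
τ = R × C = 9.524 × 0.02675 L/cmH2O = 0.2548 s.
t = −τ·ln(1 − 0.92) = −0.2548·ln(0.08) = 0.6436 s.

0.64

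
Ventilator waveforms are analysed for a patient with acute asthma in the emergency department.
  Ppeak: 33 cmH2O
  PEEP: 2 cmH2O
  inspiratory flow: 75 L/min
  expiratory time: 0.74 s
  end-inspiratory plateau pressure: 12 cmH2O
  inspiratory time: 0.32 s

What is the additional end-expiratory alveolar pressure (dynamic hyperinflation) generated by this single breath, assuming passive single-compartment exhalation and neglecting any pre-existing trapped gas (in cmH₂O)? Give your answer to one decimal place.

3.3

Flow: 75 L/min ÷ 60 = 1.25 L/s.
Vt = flow × Ti = 1.25 L/s × 0.32 s × 1000 mL/L = 400.0 mL.
R = (PIP − Pplat)/V̇ = (33 − 12) / 1.25 = 21.0/1.25 = 16.8 cmH2O·s/L.
C = Vt/(Pplat − PEEP) = 400.0 / (12 − 2) = 400.0/10.0 = 40.0 mL/cmH2O.
τ = R × C = 16.8 × 0.04 L/cmH2O = 0.672 s.
Fraction remaining = e^(−Te/τ) = e^(−0.74/0.672) = 0.3325; trapped volume = 400.0 × 0.3325 = 133.0 mL.
Additional alveolar pressure from trapping ≈ V_trapped / C = 133.0 / 40.0 = 3.325 cmH2O.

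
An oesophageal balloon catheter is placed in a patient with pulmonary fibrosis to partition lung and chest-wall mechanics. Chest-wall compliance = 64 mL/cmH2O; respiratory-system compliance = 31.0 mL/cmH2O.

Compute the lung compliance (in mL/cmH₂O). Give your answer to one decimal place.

60.1

1/CL = 1/Crs − 1/Ccw.
1/CL = 1/31.0 − 1/64 = 0.01663.
CL = 60.132 mL/cmH2O.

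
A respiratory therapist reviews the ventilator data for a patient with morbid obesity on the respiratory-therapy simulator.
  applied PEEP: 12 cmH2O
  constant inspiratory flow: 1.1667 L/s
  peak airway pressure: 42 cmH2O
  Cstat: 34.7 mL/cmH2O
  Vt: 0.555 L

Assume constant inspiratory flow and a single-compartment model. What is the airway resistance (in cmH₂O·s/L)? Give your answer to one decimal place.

Equation of motion (constant flow): PIP = Vt/C + R·V̇ + PEEP.
R·V̇ = PIP − Vt/C − PEEP = 42 − 555/34.7 − 12 = 42 − 15.994 − 12 = 14.006 cmH2O.
R = 14.006 / 1.1667 = 12.005 cmH2O·s/L.

12.0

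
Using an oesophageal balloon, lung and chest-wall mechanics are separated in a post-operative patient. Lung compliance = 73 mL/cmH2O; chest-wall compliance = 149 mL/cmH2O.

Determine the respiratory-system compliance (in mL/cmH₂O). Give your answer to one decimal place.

Lung and chest wall are elastances in series: 1/Crs = 1/CL + 1/Ccw.
1/Crs = 1/73 + 1/149 = 0.02041.
Crs = 48.996 mL/cmH2O.

49.0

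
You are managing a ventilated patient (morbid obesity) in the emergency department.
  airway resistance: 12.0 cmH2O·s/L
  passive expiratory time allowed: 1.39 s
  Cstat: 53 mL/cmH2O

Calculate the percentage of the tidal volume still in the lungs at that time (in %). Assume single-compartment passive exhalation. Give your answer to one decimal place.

τ = R × C = 12.0 × 53 mL/cmH2O = 12.0 × 0.053 L/cmH2O = 0.636 s.
Passive exhalation: V(t)/V₀ = e^(−t/τ) = e^(−1.39/0.636) = 0.1124.
Fraction remaining = 0.1124 → 11.24%.

11.2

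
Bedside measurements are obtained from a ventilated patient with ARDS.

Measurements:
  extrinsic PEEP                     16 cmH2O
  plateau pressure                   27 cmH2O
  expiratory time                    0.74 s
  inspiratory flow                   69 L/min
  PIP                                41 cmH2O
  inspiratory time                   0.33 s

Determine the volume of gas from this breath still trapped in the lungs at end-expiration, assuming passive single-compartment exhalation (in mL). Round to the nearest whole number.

65

Flow: 69 L/min ÷ 60 = 1.15 L/s.
Vt = flow × Ti = 1.15 L/s × 0.33 s × 1000 mL/L = 379.5 mL.
R = (PIP − Pplat)/V̇ = (41 − 27) / 1.15 = 14.0/1.15 = 12.174 cmH2O·s/L.
C = Vt/(Pplat − PEEP) = 379.5 / (27 − 16) = 379.5/11.0 = 34.5 mL/cmH2O.
τ = R × C = 12.174 × 0.0345 L/cmH2O = 0.42 s.
Fraction remaining = e^(−Te/τ) = e^(−0.74/0.42) = 0.1717.
Trapped volume = 379.5 × 0.1717 = 65.16 mL.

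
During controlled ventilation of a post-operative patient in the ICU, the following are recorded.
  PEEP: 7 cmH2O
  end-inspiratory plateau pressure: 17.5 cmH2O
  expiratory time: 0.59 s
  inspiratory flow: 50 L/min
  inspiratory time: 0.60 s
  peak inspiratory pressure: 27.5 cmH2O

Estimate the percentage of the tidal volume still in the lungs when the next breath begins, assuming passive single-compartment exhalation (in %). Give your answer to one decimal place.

Flow: 50 L/min ÷ 60 = 0.8333 L/s.
Vt = flow × Ti = 0.8333 L/s × 0.60 s × 1000 mL/L = 499.98 mL.
R = (PIP − Pplat)/V̇ = (27.5 − 17.5) / 0.8333 = 10.0/0.8333 = 12.0 cmH2O·s/L.
C = Vt/(Pplat − PEEP) = 499.98 / (17.5 − 7) = 499.98/10.5 = 47.617 mL/cmH2O.
τ = R × C = 12.0 × 0.04762 L/cmH2O = 0.5714 s.
Fraction remaining at end-expiration = e^(−Te/τ) = e^(−0.59/0.5714) = 0.3561 → 35.61%.

35.6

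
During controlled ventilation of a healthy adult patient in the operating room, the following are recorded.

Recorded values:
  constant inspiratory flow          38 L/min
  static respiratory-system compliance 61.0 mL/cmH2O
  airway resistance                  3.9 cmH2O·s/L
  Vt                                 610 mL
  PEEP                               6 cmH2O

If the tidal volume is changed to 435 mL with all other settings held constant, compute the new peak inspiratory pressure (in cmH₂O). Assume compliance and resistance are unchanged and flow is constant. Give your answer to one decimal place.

15.6

Flow: 38 L/min ÷ 60 = 0.6333 L/s.
PIP = Vt/C + R·V̇ + PEEP (constant-flow equation of motion).
Only the elastic term changes: ΔPIP = ΔVt / C = (435 − 610) / 61.0 = -2.869 cmH2O.
Original PIP = 610/61.0 + 3.9×0.6333 + 6 = 18.47 cmH2O; new PIP = 18.47 + (-2.869) = 15.601 cmH2O.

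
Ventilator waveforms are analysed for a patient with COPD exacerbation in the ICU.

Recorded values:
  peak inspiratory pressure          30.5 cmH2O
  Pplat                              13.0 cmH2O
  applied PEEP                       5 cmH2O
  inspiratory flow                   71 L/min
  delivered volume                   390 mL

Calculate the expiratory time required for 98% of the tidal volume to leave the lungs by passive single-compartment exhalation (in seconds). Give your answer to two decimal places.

Flow: 71 L/min ÷ 60 = 1.1833 L/s.
R = (PIP − Pplat)/V̇ = (30.5 − 13.0) / 1.1833 = 17.5/1.1833 = 14.789 cmH2O·s/L.
C = Vt/(Pplat − PEEP) = 390.0 / (13.0 − 5) = 390.0/8.0 = 48.75 mL/cmH2O.
τ = R × C = 14.789 × 0.04875 L/cmH2O = 0.721 s.
t = −τ·ln(1 − 0.98) = −0.721·ln(0.02) = 2.821 s.

2.82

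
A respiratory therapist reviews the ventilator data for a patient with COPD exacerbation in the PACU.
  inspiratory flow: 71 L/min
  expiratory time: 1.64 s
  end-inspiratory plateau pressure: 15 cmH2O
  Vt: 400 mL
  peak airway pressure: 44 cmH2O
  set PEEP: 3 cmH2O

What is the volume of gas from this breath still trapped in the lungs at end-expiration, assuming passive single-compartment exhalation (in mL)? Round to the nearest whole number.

Flow: 71 L/min ÷ 60 = 1.1833 L/s.
R = (PIP − Pplat)/V̇ = (44 − 15) / 1.1833 = 29.0/1.1833 = 24.508 cmH2O·s/L.
C = Vt/(Pplat − PEEP) = 400.0 / (15 − 3) = 400.0/12.0 = 33.333 mL/cmH2O.
τ = R × C = 24.508 × 0.03333 L/cmH2O = 0.8169 s.
Fraction remaining = e^(−Te/τ) = e^(−1.64/0.8169) = 0.1343.
Trapped volume = 400.0 × 0.1343 = 53.72 mL.

54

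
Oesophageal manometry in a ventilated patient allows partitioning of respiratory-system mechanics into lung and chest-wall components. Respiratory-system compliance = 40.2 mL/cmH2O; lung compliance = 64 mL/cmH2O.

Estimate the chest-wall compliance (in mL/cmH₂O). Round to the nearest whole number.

108

1/Ccw = 1/Crs − 1/CL.
1/Ccw = 1/40.2 − 1/64 = 0.009251.
Ccw = 108.1 mL/cmH2O.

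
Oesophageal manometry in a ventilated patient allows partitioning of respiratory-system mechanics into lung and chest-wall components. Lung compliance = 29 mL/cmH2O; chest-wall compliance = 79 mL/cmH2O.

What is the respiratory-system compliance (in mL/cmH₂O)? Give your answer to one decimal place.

Lung and chest wall are elastances in series: 1/Crs = 1/CL + 1/Ccw.
1/Crs = 1/29 + 1/79 = 0.04714.
Crs = 21.213 mL/cmH2O.

21.2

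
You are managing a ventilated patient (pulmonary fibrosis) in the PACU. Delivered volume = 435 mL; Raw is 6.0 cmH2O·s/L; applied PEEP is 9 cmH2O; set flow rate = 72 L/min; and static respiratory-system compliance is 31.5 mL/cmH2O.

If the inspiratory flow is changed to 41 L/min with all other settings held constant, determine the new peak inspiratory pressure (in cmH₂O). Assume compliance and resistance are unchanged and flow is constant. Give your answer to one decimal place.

Flow: 72 L/min ÷ 60 = 1.2 L/s.
New flow: 41 L/min ÷ 60 = 0.6833 L/s.
PIP = Vt/C + R·V̇ + PEEP (constant-flow equation of motion).
Only the resistive term changes: ΔPIP = R × ΔV̇ = 6.0 × (0.6833 − 1.2) = 6.0 × -0.5167 = -3.1 cmH2O.
Original PIP = 435/31.5 + 6.0×1.2 + 9 = 30.01 cmH2O; new PIP = 30.01 + (-3.1) = 26.91 cmH2O.

26.9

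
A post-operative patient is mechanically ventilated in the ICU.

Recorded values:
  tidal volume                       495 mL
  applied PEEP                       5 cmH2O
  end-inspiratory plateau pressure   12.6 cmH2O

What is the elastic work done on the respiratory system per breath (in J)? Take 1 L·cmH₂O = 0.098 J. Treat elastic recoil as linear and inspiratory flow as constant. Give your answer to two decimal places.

0.18

Elastic work ≈ ½ × (Pplat − PEEP) × Vt = 0.5 × (12.6 − 5) × 0.495 L = 0.5 × 7.6 × 0.495 = 1.881 L·cmH2O.
× 0.098 J/(L·cmH2O) → 0.1843 J.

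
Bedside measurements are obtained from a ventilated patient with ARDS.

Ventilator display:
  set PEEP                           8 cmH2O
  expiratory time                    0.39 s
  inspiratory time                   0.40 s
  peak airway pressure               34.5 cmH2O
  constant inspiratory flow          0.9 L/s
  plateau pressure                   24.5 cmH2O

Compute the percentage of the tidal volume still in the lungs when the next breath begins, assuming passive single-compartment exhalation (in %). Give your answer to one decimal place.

20.0

Vt = flow × Ti = 0.9 L/s × 0.40 s × 1000 mL/L = 360.0 mL.
R = (PIP − Pplat)/V̇ = (34.5 − 24.5) / 0.9 = 10.0/0.9 = 11.111 cmH2O·s/L.
C = Vt/(Pplat − PEEP) = 360.0 / (24.5 − 8) = 360.0/16.5 = 21.818 mL/cmH2O.
τ = R × C = 11.111 × 0.02182 L/cmH2O = 0.2424 s.
Fraction remaining at end-expiration = e^(−Te/τ) = e^(−0.39/0.2424) = 0.2001 → 20.01%.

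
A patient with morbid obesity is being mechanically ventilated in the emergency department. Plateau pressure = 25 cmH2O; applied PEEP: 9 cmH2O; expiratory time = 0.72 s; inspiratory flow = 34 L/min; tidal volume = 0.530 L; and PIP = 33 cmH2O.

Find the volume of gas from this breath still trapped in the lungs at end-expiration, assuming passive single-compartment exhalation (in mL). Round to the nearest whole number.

114

Flow: 34 L/min ÷ 60 = 0.5667 L/s.
R = (PIP − Pplat)/V̇ = (33 − 25) / 0.5667 = 8.0/0.5667 = 14.117 cmH2O·s/L.
C = Vt/(Pplat − PEEP) = 530.0 / (25 − 9) = 530.0/16.0 = 33.125 mL/cmH2O.
τ = R × C = 14.117 × 0.03313 L/cmH2O = 0.4677 s.
Fraction remaining = e^(−Te/τ) = e^(−0.72/0.4677) = 0.2145.
Trapped volume = 530.0 × 0.2145 = 113.69 mL.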